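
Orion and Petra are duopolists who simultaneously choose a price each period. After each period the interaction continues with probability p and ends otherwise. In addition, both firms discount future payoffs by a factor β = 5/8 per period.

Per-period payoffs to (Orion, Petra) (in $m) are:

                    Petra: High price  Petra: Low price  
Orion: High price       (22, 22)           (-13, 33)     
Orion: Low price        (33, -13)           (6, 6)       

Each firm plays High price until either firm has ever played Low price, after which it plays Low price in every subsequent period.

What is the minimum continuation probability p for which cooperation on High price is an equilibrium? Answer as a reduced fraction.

88/135

With continuation probability p and discount β, the effective per-period discount factor is βp.
Grim-trigger IC: βp ≥ (33−22)/(33−6) = 11/27.
So p ≥ (11/27)/(5/8) = 88/135.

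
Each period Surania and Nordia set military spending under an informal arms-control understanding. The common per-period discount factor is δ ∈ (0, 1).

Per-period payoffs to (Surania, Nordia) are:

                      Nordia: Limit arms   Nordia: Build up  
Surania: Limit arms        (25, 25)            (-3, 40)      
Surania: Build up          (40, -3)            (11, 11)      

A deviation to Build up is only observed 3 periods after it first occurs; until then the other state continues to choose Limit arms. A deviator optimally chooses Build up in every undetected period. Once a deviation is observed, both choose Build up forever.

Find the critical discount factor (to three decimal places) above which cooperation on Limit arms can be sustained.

0.803

Deviating for the 3 undetected periods gains 40−25 = 15 per period over cooperation, then loses 25−11 = 14 per period forever once punishment starts.
Gain: 15(1 + δ + … + δ^2); loss: 14·δ^3/(1−δ).
No profitable deviation ⇔ 15(1−δ^3) ≤ 14·δ^3, i.e. δ^3 ≥ 15/(15+14) = 15/29.
Hence δ ≥ (15/29)^(1/3) ≈ 0.803.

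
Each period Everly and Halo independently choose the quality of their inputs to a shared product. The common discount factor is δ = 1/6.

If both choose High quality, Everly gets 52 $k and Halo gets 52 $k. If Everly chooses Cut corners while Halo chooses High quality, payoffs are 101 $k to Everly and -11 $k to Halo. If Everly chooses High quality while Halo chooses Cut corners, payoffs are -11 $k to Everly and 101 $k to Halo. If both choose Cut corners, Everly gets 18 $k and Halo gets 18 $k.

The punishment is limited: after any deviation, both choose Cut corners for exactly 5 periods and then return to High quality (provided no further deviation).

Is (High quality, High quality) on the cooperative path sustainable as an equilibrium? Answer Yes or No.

A one-shot deviation gives 101 now, then 18 for 5 periods, then back to 52.
Gain from deviating: (101−52) today; loss: (52−18) in each of the next 5 periods.
No-deviation condition: (52−18)(δ+…+δ^5) ≥ 101−52, i.e. δ+…+δ^5 ≥ 49/34.
At δ = 1/6: δ+…+δ^5 = 0.2000 < 1.4412.
So cooperation is not sustainable.

No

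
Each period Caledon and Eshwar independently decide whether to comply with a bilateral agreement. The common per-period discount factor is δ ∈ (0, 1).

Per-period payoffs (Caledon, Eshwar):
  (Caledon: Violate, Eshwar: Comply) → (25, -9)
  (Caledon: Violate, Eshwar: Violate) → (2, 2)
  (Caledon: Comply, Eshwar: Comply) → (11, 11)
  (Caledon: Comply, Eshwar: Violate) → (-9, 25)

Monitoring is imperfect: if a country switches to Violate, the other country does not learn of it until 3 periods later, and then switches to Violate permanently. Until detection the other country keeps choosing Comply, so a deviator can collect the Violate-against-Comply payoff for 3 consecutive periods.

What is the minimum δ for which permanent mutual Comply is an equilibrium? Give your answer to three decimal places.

A deviator earns 25 for 3 periods, then 2 forever; cooperating earns 11 forever. Multiplying the IC by (1−δ):
11 ≥ 25(1−δ^3) + 2δ^3, so 23·δ^3 ≥ 14 and δ^3 ≥ 14/23.
δ ≥ (14/23)^(1/3) ≈ 0.847.

0.847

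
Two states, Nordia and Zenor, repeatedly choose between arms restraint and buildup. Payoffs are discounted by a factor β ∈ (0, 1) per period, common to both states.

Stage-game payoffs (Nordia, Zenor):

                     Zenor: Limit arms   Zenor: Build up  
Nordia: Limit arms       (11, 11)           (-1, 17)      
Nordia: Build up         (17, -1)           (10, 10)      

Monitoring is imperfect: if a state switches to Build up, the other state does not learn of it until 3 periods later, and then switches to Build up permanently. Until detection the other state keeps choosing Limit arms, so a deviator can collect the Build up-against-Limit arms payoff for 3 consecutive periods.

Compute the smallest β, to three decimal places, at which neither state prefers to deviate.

0.950

A deviator earns 17 for 3 periods, then 10 forever; cooperating earns 11 forever. Multiplying the IC by (1−β):
11 ≥ 17(1−β^3) + 10β^3, so 7·β^3 ≥ 6 and β^3 ≥ 6/7.
β ≥ (6/7)^(1/3) ≈ 0.950.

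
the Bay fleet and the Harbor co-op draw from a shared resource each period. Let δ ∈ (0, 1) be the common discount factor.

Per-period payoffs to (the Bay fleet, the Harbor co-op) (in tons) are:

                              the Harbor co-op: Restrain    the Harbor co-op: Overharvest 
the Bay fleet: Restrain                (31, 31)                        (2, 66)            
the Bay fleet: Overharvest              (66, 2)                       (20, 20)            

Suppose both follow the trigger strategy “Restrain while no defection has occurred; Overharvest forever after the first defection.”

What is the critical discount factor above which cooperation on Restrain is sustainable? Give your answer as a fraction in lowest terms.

35/46

Cooperation forever yields 31 each period: 31/(1−δ).
Deviating yields 66 once, then 20 forever: 66 + 20δ/(1−δ).
No profitable deviation requires 31/(1−δ) ≥ 66 + 20δ/(1−δ).
Multiplying by (1−δ): 31 ≥ 66(1−δ) + 20δ = 66 − 46δ.
So 46δ ≥ 35, i.e. δ ≥ 35/46.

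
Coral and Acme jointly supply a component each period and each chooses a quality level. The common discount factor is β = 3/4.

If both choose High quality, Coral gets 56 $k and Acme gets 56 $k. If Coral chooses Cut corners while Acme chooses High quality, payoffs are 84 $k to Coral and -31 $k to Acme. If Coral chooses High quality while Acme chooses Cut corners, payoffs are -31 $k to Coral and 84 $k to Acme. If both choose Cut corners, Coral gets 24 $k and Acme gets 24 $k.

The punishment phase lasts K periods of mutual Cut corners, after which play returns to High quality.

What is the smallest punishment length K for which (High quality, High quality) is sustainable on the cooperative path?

2

IC: β(1−β^K)/(1−β) ≥ (84−56)/(56−24) = 7/8.
With β = 3/4: need 1 − β^K ≥ 7/8·(1−3/4)/(3/4), i.e. β^K ≤ 0.7083.
Since (3/4)^1 = 0.7500 and (3/4)^2 = 0.5625, the smallest such K is 2.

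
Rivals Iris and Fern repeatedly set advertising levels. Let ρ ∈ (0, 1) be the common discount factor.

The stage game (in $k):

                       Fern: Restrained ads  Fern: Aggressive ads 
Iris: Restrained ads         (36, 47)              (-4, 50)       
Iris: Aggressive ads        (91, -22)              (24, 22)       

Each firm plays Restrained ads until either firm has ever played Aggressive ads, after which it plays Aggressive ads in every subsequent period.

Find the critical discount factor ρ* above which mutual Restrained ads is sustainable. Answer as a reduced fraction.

55/67

Iris: cooperation gives 36 each period; deviation gives 91 once then 24 forever.
  36/(1−ρ) ≥ 91 + 24ρ/(1−ρ) ⇒ ρ ≥ 55/67.
Fern: cooperation gives 47 each period; deviation gives 50 once then 22 forever.
  ρ ≥ 3/28.
Both must hold, so the binding constraint is Iris's: ρ ≥ 55/67.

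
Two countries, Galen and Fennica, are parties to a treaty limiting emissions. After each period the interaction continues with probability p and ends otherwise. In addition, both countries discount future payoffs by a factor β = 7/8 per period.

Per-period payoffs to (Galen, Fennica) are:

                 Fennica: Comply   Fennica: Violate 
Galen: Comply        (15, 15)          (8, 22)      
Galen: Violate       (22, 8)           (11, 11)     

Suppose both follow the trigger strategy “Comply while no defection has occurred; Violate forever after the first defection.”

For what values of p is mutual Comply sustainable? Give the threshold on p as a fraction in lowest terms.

Expected continuation weight on next period's payoff is β·p = 7/8·p, which plays the role of the discount factor.
Cooperation requires 7/8·p ≥ (22−15)/(22−11) = 7/11, hence p ≥ 8/11.

8/11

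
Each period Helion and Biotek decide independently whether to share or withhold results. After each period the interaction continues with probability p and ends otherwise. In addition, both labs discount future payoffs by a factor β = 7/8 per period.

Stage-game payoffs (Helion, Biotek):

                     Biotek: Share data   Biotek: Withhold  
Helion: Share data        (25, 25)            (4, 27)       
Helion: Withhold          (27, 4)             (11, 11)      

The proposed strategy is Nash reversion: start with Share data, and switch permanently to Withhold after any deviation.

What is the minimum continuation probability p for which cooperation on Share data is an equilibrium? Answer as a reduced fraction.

With continuation probability p and discount β, the effective per-period discount factor is βp.
Grim-trigger IC: βp ≥ (27−25)/(27−11) = 1/8.
So p ≥ (1/8)/(7/8) = 1/7.

1/7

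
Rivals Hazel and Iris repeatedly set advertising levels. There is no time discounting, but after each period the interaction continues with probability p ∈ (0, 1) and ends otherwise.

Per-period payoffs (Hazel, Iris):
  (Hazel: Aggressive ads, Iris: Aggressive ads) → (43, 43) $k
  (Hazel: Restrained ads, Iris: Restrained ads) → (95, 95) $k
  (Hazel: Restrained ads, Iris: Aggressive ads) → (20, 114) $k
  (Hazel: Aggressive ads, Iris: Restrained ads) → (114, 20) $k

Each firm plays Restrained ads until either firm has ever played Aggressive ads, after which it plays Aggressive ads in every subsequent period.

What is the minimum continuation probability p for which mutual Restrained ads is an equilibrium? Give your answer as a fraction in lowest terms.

19/71

Expected cooperation value is 95 + p·95 + p²·95 + … = 95/(1−p); deviation gives 114 + p·43/(1−p).
95 ≥ 114(1−p) + 43p ⇒ 71p ≥ 19 ⇒ p ≥ 19/71.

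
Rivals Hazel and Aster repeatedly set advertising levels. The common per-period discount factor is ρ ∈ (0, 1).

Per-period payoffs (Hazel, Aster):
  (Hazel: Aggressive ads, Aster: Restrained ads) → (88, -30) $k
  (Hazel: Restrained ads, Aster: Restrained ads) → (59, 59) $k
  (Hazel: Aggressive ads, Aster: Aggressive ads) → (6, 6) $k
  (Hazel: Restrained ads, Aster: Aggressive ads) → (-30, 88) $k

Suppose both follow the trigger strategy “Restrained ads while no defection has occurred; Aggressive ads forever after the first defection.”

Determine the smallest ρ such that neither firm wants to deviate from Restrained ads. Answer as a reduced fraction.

Cooperation forever yields 59 each period: 59/(1−ρ).
Deviating yields 88 once, then 6 forever: 88 + 6ρ/(1−ρ).
No profitable deviation requires 59/(1−ρ) ≥ 88 + 6ρ/(1−ρ).
Multiplying by (1−ρ): 59 ≥ 88(1−ρ) + 6ρ = 88 − 82ρ.
So 82ρ ≥ 29, i.e. ρ ≥ 29/82.

29/82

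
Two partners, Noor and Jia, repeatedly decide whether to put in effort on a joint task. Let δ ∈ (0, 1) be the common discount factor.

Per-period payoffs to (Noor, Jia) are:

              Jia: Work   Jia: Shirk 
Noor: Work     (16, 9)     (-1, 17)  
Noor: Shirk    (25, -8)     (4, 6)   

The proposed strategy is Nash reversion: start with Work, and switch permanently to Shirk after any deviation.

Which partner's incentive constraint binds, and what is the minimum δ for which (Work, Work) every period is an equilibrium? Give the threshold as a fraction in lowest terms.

Jia; δ ≥ 8/11

Noor's threshold: (25−16)/(25−4) = 3/7.
Jia's threshold: (17−9)/(17−6) = 8/11.
3/7 < 8/11, so Jia binds and δ* = 8/11.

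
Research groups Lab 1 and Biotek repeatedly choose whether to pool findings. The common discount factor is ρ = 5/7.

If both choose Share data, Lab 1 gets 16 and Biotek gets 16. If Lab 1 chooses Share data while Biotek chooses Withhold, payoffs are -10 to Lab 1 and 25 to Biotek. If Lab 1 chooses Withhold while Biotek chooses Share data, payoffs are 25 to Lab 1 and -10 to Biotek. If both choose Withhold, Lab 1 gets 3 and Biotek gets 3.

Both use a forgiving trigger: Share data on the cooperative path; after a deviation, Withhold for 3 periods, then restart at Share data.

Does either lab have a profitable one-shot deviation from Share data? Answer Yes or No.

No

A one-shot deviation gives 25 now, then 3 for 3 periods, then back to 16.
Gain from deviating: (25−16) today; loss: (16−3) in each of the next 3 periods.
No-deviation condition: (16−3)(ρ+…+ρ^3) ≥ 25−16, i.e. ρ+…+ρ^3 ≥ 9/13.
At ρ = 5/7: ρ+…+ρ^3 = 1.5889 ≥ 0.6923.
So cooperation is sustainable.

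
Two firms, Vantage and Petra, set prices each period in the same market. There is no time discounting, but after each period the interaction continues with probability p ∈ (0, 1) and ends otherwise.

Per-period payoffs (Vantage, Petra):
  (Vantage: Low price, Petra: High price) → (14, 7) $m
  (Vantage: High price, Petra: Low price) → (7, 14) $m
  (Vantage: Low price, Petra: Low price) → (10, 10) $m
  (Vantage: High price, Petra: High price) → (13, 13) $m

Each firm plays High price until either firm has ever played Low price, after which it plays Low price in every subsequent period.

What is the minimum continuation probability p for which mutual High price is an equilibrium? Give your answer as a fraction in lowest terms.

With no time discounting, the continuation probability p plays the role of the discount factor.
Grim-trigger IC: 13/(1−p) ≥ 14 + 10p/(1−p) ⇒ p ≥ (14−13)/(14−10) = 1/4.

1/4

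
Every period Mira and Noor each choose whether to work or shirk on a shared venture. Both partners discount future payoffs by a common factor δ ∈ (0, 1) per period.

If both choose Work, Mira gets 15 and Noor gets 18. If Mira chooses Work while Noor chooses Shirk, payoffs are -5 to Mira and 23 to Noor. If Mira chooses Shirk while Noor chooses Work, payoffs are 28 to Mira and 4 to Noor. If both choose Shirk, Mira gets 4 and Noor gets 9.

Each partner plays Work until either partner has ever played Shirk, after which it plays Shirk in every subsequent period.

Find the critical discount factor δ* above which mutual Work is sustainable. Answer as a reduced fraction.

Mira's threshold: (28−15)/(28−4) = 13/24.
Noor's threshold: (23−18)/(23−9) = 5/14.
13/24 > 5/14, so Mira binds and δ* = 13/24.

13/24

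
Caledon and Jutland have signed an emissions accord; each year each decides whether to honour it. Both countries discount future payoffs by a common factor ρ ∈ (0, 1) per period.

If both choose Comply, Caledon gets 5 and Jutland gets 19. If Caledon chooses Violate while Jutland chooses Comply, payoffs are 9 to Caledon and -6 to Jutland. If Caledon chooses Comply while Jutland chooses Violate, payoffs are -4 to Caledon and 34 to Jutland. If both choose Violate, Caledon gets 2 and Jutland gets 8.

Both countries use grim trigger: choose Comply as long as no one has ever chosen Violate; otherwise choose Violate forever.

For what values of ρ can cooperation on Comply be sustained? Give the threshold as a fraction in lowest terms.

15/26

For Caledon: deviation gain 9−5 = 4, per-period punishment loss 5−2 = 3. IC gives ρ ≥ 4/7.
For Jutland: gain 15, loss 11 per period, so ρ ≥ 15/26.
The tighter constraint is Jutland's, so cooperation needs ρ ≥ 15/26.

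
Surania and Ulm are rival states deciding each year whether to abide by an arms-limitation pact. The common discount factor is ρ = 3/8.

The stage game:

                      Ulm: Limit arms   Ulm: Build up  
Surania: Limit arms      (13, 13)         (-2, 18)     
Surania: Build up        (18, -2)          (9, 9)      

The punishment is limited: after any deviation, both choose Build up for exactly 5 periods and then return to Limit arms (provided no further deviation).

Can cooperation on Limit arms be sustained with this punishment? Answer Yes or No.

A one-shot deviation gives 18 now, then 9 for 5 periods, then back to 13.
Gain from deviating: (18−13) today; loss: (13−9) in each of the next 5 periods.
No-deviation condition: (13−9)(ρ+…+ρ^5) ≥ 18−13, i.e. ρ+…+ρ^5 ≥ 5/4.
At ρ = 3/8: ρ+…+ρ^5 = 0.5956 < 1.2500.
So cooperation is not sustainable.

No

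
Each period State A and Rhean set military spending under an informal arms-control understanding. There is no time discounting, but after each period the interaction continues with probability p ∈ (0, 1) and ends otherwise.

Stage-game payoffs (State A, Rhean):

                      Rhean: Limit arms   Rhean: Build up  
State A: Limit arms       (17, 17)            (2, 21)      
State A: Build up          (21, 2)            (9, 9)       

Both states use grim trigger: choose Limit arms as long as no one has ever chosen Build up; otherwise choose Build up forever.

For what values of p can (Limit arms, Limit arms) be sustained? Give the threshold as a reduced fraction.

1/3

Expected cooperation value is 17 + p·17 + p²·17 + … = 17/(1−p); deviation gives 21 + p·9/(1−p).
17 ≥ 21(1−p) + 9p ⇒ 12p ≥ 4 ⇒ p ≥ 4/12 = 1/3.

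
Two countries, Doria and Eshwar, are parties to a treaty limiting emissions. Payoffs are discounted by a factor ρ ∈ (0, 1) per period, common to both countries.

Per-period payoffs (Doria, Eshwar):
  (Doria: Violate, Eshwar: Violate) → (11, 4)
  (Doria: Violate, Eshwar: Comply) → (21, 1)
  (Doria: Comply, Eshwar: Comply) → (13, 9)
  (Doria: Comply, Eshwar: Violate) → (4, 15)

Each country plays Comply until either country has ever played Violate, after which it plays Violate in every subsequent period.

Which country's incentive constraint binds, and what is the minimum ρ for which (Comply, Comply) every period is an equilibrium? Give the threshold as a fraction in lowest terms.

Doria; ρ ≥ 4/5

Doria's threshold: (21−13)/(21−11) = 4/5.
Eshwar's threshold: (15−9)/(15−4) = 6/11.
4/5 > 6/11, so Doria binds and ρ* = 4/5.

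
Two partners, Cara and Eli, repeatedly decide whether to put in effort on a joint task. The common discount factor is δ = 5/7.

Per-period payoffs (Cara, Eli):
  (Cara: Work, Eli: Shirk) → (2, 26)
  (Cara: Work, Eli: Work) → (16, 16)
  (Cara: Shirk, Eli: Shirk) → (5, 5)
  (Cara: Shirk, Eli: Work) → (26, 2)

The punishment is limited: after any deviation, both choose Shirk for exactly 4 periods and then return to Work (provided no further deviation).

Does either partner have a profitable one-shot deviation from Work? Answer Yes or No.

No

IC: δ+…+δ^4 ≥ (26−16)/(16−5) = 10/11.
At δ = 5/7: partial sum = 1.8492 ≥ 0.9091. Cooperation sustainable.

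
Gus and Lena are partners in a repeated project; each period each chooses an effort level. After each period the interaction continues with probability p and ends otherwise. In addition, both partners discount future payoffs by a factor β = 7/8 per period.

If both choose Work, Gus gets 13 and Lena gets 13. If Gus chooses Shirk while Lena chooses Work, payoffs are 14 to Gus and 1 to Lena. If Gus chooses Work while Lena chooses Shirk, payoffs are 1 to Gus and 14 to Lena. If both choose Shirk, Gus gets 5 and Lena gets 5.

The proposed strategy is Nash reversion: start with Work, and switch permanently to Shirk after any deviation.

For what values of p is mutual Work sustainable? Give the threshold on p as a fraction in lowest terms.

8/63

With continuation probability p and discount β, the effective per-period discount factor is βp.
Grim-trigger IC: βp ≥ (14−13)/(14−5) = 1/9.
So p ≥ (1/9)/(7/8) = 8/63.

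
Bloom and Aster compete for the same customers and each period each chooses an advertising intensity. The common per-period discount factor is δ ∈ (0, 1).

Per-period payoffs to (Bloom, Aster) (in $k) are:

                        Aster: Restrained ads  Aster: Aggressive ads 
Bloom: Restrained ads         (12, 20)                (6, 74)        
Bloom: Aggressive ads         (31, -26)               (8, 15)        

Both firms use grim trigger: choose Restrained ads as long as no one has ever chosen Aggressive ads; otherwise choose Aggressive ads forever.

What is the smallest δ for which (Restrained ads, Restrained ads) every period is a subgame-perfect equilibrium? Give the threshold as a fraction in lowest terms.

Bloom's threshold: (31−12)/(31−8) = 19/23.
Aster's threshold: (74−20)/(74−15) = 54/59.
19/23 < 54/59, so Aster binds and δ* = 54/59.

54/59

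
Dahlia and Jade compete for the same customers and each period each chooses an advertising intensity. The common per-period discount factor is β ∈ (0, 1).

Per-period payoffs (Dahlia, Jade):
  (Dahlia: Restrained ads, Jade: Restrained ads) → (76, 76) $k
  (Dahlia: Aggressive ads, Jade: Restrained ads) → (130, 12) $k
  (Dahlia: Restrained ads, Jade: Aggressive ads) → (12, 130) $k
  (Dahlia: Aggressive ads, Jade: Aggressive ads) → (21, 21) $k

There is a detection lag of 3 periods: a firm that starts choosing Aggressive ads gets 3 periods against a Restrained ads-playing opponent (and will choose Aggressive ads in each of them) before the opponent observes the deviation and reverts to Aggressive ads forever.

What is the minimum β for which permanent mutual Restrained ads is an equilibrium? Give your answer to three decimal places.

0.791

A deviator earns 130 for 3 periods, then 21 forever; cooperating earns 76 forever. Multiplying the IC by (1−β):
76 ≥ 130(1−β^3) + 21β^3, so 109·β^3 ≥ 54 and β^3 ≥ 54/109.
β ≥ (54/109)^(1/3) ≈ 0.791.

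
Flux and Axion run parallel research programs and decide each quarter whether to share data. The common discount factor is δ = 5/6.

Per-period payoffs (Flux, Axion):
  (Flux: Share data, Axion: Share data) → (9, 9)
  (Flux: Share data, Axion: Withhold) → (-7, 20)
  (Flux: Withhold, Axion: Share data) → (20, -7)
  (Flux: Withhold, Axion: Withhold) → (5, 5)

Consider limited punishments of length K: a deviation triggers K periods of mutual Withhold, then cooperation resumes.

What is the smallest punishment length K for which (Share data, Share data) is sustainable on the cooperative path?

5

Need Σ_{k=1}^{K} δ^k ≥ (20−9)/(9−5) = 2.7500 at δ = 5/6.
At K = 4 the sum is 2.5887 < 2.7500; at K = 5 it is 2.9906 ≥ 2.7500.
So the minimum punishment length is K = 5.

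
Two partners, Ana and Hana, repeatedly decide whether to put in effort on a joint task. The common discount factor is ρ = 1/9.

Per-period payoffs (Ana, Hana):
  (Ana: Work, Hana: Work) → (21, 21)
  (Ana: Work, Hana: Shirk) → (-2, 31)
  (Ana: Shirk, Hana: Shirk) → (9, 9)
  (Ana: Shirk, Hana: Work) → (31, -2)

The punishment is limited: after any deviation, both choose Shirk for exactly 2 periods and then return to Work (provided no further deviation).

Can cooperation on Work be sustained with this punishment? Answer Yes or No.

Comparing payoff streams over the 3 periods until play realigns: cooperate → 21(1+ρ+…+ρ^2); deviate → 31 + 9(ρ+…+ρ^2).
Cooperation is sustained iff (21−9)(ρ+…+ρ^2) ≥ 31−21.
ρ+…+ρ^2 = 1/9·(1−(1/9)^2)/(1−1/9) = 0.1235, and (31−21)/(21−9) = 0.8333.
0.1235 < 0.8333, so cooperation is not sustainable.

No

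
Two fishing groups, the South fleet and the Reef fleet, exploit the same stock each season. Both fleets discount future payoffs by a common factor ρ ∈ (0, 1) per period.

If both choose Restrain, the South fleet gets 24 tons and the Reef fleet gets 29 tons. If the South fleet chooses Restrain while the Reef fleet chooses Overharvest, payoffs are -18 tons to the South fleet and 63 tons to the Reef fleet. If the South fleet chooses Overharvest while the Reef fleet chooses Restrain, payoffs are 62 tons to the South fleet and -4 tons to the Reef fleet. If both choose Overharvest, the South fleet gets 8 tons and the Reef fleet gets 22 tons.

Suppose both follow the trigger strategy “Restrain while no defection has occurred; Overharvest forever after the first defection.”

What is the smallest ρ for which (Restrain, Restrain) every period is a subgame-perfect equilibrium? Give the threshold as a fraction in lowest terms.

the South fleet: cooperation gives 24 each period; deviation gives 62 once then 8 forever.
  24/(1−ρ) ≥ 62 + 8ρ/(1−ρ) ⇒ ρ ≥ 38/54 = 19/27.
the Reef fleet: cooperation gives 29 each period; deviation gives 63 once then 22 forever.
  ρ ≥ 34/41.
Both must hold, so the binding constraint is the Reef fleet's: ρ ≥ 34/41.

34/41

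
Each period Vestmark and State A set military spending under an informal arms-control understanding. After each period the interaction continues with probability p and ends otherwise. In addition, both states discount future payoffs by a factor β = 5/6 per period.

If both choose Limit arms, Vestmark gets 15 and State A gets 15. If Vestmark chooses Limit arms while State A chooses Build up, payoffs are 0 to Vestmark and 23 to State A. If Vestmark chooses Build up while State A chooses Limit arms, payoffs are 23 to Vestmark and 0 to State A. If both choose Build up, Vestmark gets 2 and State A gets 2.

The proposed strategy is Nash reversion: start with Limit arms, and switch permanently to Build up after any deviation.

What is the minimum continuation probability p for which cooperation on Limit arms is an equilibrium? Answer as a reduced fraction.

16/35

With continuation probability p and discount β, the effective per-period discount factor is βp.
Grim-trigger IC: βp ≥ (23−15)/(23−2) = 8/21.
So p ≥ (8/21)/(5/6) = 16/35.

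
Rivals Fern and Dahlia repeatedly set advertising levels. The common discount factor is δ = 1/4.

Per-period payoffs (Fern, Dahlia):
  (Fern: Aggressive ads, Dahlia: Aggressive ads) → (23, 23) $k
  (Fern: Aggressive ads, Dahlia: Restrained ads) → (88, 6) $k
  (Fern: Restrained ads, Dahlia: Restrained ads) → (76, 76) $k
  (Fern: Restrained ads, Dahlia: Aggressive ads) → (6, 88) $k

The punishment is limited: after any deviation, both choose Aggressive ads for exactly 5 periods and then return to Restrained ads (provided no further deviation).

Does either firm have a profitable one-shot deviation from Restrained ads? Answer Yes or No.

A one-shot deviation gives 88 now, then 23 for 5 periods, then back to 76.
Gain from deviating: (88−76) today; loss: (76−23) in each of the next 5 periods.
No-deviation condition: (76−23)(δ+…+δ^5) ≥ 88−76, i.e. δ+…+δ^5 ≥ 12/53.
At δ = 1/4: δ+…+δ^5 = 0.3330 ≥ 0.2264.
So cooperation is sustainable.

No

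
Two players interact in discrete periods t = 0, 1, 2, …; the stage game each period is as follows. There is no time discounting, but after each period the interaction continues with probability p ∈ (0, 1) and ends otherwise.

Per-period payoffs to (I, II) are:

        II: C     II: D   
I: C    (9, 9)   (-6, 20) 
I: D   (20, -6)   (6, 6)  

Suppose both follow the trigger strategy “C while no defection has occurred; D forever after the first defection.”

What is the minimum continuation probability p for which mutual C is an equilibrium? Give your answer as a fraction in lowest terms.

With no time discounting, the continuation probability p plays the role of the discount factor.
Grim-trigger IC: 9/(1−p) ≥ 20 + 6p/(1−p) ⇒ p ≥ (20−9)/(20−6) = 11/14.

11/14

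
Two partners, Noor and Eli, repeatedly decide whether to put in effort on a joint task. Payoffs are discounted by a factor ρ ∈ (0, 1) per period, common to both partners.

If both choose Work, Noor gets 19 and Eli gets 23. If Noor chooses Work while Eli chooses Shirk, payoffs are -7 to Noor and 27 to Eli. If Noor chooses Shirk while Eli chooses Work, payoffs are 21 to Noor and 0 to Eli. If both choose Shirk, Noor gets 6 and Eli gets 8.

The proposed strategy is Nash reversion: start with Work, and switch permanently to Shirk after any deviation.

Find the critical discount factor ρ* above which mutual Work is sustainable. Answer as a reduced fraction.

4/19

For Noor: deviation gain 21−19 = 2, per-period punishment loss 19−6 = 13. IC gives ρ ≥ 2/15.
For Eli: gain 4, loss 15 per period, so ρ ≥ 4/19.
The tighter constraint is Eli's, so cooperation needs ρ ≥ 4/19.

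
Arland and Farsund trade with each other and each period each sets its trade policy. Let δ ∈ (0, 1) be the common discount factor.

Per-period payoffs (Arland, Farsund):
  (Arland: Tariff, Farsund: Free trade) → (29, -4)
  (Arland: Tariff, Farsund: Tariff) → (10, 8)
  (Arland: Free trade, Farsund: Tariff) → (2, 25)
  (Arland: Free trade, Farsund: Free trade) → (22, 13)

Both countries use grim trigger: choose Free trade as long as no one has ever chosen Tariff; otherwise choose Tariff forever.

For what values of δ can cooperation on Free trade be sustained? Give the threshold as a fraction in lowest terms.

12/17

Arland's threshold: (29−22)/(29−10) = 7/19.
Farsund's threshold: (25−13)/(25−8) = 12/17.
7/19 < 12/17, so Farsund binds and δ* = 12/17.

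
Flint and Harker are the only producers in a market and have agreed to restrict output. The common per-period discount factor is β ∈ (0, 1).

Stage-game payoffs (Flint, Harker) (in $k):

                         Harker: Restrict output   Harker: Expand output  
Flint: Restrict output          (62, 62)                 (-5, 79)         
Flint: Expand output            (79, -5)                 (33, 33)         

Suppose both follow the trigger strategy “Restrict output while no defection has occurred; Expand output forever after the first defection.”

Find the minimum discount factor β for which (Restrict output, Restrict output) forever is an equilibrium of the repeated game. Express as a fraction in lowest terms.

Cooperation forever yields 62 each period: 62/(1−β).
Deviating yields 79 once, then 33 forever: 79 + 33β/(1−β).
No profitable deviation requires 62/(1−β) ≥ 79 + 33β/(1−β).
Multiplying by (1−β): 62 ≥ 79(1−β) + 33β = 79 − 46β.
So 46β ≥ 17, i.e. β ≥ 17/46.

17/46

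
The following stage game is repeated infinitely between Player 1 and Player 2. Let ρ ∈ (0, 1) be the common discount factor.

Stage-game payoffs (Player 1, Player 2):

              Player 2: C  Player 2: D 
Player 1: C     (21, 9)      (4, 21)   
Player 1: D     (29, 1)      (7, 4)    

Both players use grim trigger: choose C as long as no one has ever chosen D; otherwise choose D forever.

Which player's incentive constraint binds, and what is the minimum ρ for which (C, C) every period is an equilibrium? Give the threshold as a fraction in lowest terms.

Player 1's threshold: (29−21)/(29−7) = 4/11.
Player 2's threshold: (21−9)/(21−4) = 12/17.
4/11 < 12/17, so Player 2 binds and ρ* = 12/17.

Player 2; ρ ≥ 12/17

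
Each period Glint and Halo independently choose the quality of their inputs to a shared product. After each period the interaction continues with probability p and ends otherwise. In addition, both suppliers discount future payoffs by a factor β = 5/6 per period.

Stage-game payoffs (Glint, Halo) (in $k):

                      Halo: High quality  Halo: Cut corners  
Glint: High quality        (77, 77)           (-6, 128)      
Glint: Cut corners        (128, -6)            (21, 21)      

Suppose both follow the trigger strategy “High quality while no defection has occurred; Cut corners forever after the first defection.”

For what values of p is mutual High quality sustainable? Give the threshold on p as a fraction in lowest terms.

Expected continuation weight on next period's payoff is β·p = 5/6·p, which plays the role of the discount factor.
Cooperation requires 5/6·p ≥ (128−77)/(128−21) = 51/107, hence p ≥ 306/535.

306/535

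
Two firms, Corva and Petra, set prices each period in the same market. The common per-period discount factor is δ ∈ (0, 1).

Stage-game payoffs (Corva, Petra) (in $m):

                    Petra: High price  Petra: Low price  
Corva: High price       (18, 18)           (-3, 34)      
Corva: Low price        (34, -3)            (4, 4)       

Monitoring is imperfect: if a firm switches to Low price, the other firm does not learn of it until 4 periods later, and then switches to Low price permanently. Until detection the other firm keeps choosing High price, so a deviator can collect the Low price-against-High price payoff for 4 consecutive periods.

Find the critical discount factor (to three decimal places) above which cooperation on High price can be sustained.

0.855

Deviating for the 4 undetected periods gains 34−18 = 16 per period over cooperation, then loses 18−4 = 14 per period forever once punishment starts.
Gain: 16(1 + δ + … + δ^3); loss: 14·δ^4/(1−δ).
No profitable deviation ⇔ 16(1−δ^4) ≤ 14·δ^4, i.e. δ^4 ≥ 16/(16+14) = 8/15.
Hence δ ≥ (8/15)^(1/4) ≈ 0.855.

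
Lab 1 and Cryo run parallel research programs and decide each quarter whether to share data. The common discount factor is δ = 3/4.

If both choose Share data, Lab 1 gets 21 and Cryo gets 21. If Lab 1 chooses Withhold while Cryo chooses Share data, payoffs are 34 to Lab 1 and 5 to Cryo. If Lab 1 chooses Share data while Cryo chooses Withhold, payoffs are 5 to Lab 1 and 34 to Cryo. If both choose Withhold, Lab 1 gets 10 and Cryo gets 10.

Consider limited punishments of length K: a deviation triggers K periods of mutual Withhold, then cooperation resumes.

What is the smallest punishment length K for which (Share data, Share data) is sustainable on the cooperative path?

2

No profitable deviation requires (21−10)(δ+…+δ^K) ≥ 34−21, i.e. δ+…+δ^K ≥ 13/11 ≈ 1.1818.
With δ = 3/4, the partial sums are K=1: 0.7500, K=2: 1.3125.
K = 2 is the first length at which the sum reaches 1.1818.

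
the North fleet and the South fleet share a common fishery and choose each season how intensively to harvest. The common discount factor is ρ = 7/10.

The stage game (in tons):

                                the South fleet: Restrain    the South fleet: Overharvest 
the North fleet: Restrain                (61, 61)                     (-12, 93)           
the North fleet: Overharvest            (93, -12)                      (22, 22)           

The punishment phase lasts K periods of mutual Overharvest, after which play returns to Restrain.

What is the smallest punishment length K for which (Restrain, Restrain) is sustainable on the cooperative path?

2

Need Σ_{k=1}^{K} ρ^k ≥ (93−61)/(61−22) = 0.8205 at ρ = 7/10.
At K = 1 the sum is 0.7000 < 0.8205; at K = 2 it is 1.1900 ≥ 0.8205.
So the minimum punishment length is K = 2.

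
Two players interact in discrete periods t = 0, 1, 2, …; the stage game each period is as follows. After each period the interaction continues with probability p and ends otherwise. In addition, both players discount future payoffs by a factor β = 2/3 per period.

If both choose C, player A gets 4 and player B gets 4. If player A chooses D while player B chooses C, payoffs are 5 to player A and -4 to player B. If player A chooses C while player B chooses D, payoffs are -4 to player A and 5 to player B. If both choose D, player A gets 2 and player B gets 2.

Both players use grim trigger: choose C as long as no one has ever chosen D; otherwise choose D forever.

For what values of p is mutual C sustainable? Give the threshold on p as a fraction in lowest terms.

With continuation probability p and discount β, the effective per-period discount factor is βp.
Grim-trigger IC: βp ≥ (5−4)/(5−2) = 1/3.
So p ≥ (1/3)/(2/3) = 1/2.

1/2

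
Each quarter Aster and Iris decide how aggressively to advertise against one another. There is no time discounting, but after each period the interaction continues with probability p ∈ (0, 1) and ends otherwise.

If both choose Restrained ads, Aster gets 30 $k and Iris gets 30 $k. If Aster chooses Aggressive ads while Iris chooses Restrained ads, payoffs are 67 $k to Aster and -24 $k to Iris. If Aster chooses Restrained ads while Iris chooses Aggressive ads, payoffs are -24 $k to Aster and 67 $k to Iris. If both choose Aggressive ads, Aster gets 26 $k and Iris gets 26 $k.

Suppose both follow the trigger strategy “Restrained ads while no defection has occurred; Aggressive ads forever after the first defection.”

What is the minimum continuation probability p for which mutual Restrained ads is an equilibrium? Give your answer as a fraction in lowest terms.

Expected cooperation value is 30 + p·30 + p²·30 + … = 30/(1−p); deviation gives 67 + p·26/(1−p).
30 ≥ 67(1−p) + 26p ⇒ 41p ≥ 37 ⇒ p ≥ 37/41.

37/41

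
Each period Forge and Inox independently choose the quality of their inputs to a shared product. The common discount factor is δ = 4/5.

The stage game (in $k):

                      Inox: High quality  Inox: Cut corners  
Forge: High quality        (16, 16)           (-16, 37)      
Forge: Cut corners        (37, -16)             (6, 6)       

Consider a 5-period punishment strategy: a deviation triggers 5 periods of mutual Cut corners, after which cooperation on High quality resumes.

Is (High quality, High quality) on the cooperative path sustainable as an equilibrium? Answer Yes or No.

A one-shot deviation gives 37 now, then 6 for 5 periods, then back to 16.
Gain from deviating: (37−16) today; loss: (16−6) in each of the next 5 periods.
No-deviation condition: (16−6)(δ+…+δ^5) ≥ 37−16, i.e. δ+…+δ^5 ≥ 21/10.
At δ = 4/5: δ+…+δ^5 = 2.6893 ≥ 2.1000.
So cooperation is sustainable.

Yes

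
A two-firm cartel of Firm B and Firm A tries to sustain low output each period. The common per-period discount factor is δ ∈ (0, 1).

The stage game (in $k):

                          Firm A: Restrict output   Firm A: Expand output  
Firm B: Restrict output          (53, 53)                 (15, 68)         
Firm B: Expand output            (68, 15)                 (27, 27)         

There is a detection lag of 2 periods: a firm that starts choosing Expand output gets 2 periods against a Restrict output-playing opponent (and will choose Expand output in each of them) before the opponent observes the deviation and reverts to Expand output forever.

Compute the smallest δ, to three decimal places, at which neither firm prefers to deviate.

The best deviation is to choose Expand output for all 2 undetected periods, earning 68 each, then 27 forever once detected.
Deviation value: 68(1−δ^2)/(1−δ) + 27δ^2/(1−δ); cooperation value: 53/(1−δ).
IC: 53 ≥ 68(1−δ^2) + 27δ^2 = 68 − 41δ^2.
So δ^2 ≥ 15/41, giving δ ≥ (15/41)^(1/2) ≈ 0.605.

0.605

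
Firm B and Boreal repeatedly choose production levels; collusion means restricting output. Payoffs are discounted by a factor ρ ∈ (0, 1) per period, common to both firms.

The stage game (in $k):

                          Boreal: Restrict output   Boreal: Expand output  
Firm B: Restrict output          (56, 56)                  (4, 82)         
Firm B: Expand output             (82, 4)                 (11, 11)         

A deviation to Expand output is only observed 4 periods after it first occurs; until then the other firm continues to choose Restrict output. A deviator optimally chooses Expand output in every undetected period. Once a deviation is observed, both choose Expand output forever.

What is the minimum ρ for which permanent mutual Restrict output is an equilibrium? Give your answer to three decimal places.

The best deviation is to choose Expand output for all 4 undetected periods, earning 82 each, then 11 forever once detected.
Deviation value: 82(1−ρ^4)/(1−ρ) + 11ρ^4/(1−ρ); cooperation value: 56/(1−ρ).
IC: 56 ≥ 82(1−ρ^4) + 11ρ^4 = 82 − 71ρ^4.
So ρ^4 ≥ 26/71, giving ρ ≥ (26/71)^(1/4) ≈ 0.778.

0.778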